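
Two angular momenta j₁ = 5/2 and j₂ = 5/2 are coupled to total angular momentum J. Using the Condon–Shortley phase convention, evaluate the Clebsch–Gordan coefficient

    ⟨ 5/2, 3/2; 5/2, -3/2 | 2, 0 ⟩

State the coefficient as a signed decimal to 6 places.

√[5·3!2!2!/8! · 4!1!1!4!2!2!] = √(48/7)
  +(−1)^0/∏(0,3,1,1,1,1)! = 1/6  (running 1/6)
  +(−1)^1/∏(1,2,0,0,2,2)! = -1/8  (running 1/24)
⟨..|..⟩ = √(48/7)·(1/24) = +0.109109

+0.109109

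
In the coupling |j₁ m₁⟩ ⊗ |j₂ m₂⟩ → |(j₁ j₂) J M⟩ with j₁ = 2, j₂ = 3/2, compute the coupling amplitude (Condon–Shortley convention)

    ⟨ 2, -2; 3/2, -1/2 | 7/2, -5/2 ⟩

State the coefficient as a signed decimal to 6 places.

j₁+j₂−J=0  J+j₁−j₂=4  J−j₁+j₂=3  j₁+j₂+J+1=8
(j₁±m₁, j₂±m₂, J±M) = (0,4,1,2,1,6)
P² = 6912/7
sum k=0..0:
  [0] +1/48 = 1/48
S = 1/48
C² = P²·S² = 3/7 ; C = +0.654654

+0.654654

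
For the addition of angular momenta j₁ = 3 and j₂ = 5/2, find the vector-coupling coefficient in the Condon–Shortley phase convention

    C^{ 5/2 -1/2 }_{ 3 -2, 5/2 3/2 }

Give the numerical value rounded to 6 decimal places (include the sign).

√[6·3!3!2!/9! · 1!5!4!1!2!3!] = √(288/7)
  +(−1)^2/∏(2,1,3,2,0,0)! = 1/24  (running 1/24)
  +(−1)^3/∏(3,0,2,1,1,1)! = -1/12  (running -1/24)
⟨..|..⟩ = √(288/7)·(-1/24) = -0.267261

−√(1/14) = -0.267261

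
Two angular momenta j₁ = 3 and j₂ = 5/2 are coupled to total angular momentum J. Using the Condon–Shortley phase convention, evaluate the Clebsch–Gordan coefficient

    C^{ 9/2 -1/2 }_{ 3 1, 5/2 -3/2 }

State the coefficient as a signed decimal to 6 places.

+√(35/99) = +0.594588

triangle: 1!*5!*4!/11! = 2880/39916800
(j±m)!: 4!*2!*1!*4!*4!*5! = 3317760
prefactor² = (2J+1)*Δ*N² = 184320/77
  k=0: +1/(0!*1!*2!*1!*3!*3!) = 1/72
  k=1: −1/(1!*0!*1!*0!*4!*4!) = -1/576
Σ = 7/576  ⇒  CG² = 184320/77*7/576² = 35/99
CG = +√(35/99) = +0.594588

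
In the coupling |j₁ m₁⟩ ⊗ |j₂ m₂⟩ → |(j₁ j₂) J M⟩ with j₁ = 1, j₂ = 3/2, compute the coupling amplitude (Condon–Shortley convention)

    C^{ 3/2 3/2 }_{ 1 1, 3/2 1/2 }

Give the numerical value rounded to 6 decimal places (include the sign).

√[4·1!1!2!/5! · 2!0!2!1!3!0!] = √(8/5)
  +(−1)^0/∏(0,1,0,2,1,0)! = 1/2  (running 1/2)
⟨..|..⟩ = √(8/5)·(1/2) = +0.632456

+√(2/5) ≈ +0.632456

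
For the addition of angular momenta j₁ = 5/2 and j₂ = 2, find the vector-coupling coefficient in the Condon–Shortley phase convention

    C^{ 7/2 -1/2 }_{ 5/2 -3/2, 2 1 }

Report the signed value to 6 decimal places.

triangle: 1!·4!·3!/9! = 144/362880
(j±m)!: 1!·4!·3!·1!·3!·4! = 20736
prefactor² = (2J+1)·Δ·N² = 2304/35
  k=0: +1/(0!·1!·4!·3!·0!·0!) = 1/144
  k=1: −1/(1!·0!·3!·2!·1!·1!) = -1/12
Σ = -11/144  ⇒  CG² = 2304/35·(-11/144)² = 121/315
CG = −√(121/315) = -0.619780

−√(121/315) ≈ -0.619780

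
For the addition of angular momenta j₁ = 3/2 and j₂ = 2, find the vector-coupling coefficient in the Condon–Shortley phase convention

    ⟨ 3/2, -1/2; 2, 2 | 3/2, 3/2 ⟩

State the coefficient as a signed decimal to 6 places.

+√(2/5) = +0.632456

√[4·2!1!2!/6! · 1!2!4!0!3!0!] = √(32/5)
  +(−1)^2/∏(2,0,0,2,1,0)! = 1/4  (running 1/4)
⟨..|..⟩ = √(32/5)·(1/4) = +0.632456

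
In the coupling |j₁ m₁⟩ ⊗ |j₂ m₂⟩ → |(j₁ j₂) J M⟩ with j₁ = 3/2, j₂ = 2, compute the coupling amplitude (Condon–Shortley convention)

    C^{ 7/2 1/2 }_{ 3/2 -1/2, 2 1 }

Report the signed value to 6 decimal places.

+0.585540

j₁+j₂−J=0  J+j₁−j₂=3  J−j₁+j₂=4  j₁+j₂+J+1=8
(j₁±m₁, j₂±m₂, J±M) = (1,2,3,1,4,3)
P² = 1728/35
sum k=0..0:
  [0] +1/12 = 1/12
S = 1/12
C² = P²·S² = 12/35 ; C = +0.585540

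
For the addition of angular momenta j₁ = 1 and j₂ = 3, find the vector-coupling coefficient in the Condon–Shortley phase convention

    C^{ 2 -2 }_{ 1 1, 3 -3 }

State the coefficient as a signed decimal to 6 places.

+0.845154  (= +√(5/7))

j₁+j₂−J=2  J+j₁−j₂=0  J−j₁+j₂=4  j₁+j₂+J+1=7
(j₁±m₁, j₂±m₂, J±M) = (2,0,0,6,0,4)
P² = 11520/7
sum k=0..0:
  [0] +1/48 = 1/48
S = 1/48
C² = P²·S² = 5/7 ; C = +0.845154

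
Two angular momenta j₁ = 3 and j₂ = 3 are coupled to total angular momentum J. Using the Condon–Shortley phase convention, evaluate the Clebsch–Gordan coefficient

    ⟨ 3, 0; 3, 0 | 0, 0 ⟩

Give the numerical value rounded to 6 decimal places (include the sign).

√[1·6!0!0!/7! · 3!3!3!3!0!0!] = √(1296/7)
  +(−1)^3/∏(3,3,0,0,0,0)! = -1/36  (running -1/36)
⟨..|..⟩ = √(1296/7)·(-1/36) = -0.377964

-0.377964  (= −√(1/7))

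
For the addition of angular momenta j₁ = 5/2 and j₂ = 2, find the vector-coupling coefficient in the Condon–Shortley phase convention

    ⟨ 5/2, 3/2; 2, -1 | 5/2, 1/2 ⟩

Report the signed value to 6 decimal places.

+0.414039

j₁+j₂−J=2  J+j₁−j₂=3  J−j₁+j₂=2  j₁+j₂+J+1=8
(j₁±m₁, j₂±m₂, J±M) = (4,1,1,3,3,2)
P² = 216/35
sum k=0..1:
  [0] +1/4 = 1/4
  [1] −1/12 = -1/12
S = 1/6
C² = P²·S² = 6/35 ; C = +0.414039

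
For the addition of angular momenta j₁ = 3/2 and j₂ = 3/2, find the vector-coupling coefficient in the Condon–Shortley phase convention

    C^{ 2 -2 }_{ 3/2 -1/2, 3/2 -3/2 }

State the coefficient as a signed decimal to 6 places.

+√(1/2) = +0.707107

j₁+j₂−J=1  J+j₁−j₂=2  J−j₁+j₂=2  j₁+j₂+J+1=6
(j₁±m₁, j₂±m₂, J±M) = (1,2,0,3,0,4)
P² = 8
sum k=0..0:
  [0] +1/4 = 1/4
S = 1/4
C² = P²·S² = 1/2 ; C = +0.707107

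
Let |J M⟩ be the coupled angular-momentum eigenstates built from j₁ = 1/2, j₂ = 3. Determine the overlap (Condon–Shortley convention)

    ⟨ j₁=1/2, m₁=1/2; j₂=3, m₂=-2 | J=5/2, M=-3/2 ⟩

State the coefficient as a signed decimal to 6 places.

triangle: 1!*0!*5!/7! = 120/5040
(j±m)!: 1!*0!*1!*5!*1!*4! = 2880
prefactor² = (2J+1)*Δ*N² = 2880/7
  k=0: +1/(0!*1!*0!*1!*0!*4!) = 1/24
Σ = 1/24  ⇒  CG² = 2880/7*1/24² = 5/7
CG = +√(5/7) = +0.845154

+√(5/7) ≈ +0.845154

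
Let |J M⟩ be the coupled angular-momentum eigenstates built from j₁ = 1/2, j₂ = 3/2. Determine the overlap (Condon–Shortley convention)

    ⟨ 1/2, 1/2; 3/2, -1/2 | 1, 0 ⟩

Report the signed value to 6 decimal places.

√[3·1!0!2!/4! · 1!0!1!2!1!1!] = √(1/2)
  +(−1)^0/∏(0,1,0,1,0,1)! = 1  (running 1)
⟨..|..⟩ = √(1/2)·(1) = +0.707107

+√(1/2) ≈ +0.707107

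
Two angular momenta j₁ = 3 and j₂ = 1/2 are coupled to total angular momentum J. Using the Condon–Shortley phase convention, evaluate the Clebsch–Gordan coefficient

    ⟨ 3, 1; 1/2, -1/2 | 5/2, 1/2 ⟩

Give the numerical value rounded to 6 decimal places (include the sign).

j₁+j₂−J=1  J+j₁−j₂=5  J−j₁+j₂=0  j₁+j₂+J+1=7
(j₁±m₁, j₂±m₂, J±M) = (4,2,0,1,3,2)
P² = 576/7
sum k=0..0:
  [0] +1/12 = 1/12
S = 1/12
C² = P²·S² = 4/7 ; C = +0.755929

+√(4/7) ≈ +0.755929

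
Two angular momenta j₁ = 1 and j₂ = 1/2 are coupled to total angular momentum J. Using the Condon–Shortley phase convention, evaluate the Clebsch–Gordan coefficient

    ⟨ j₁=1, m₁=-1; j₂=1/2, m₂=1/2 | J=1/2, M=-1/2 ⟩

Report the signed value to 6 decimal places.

√[2·1!1!0!/3! · 0!2!1!0!0!1!] = √(2/3)
  +(−1)^1/∏(1,0,1,0,0,0)! = -1  (running -1)
⟨..|..⟩ = √(2/3)·(-1) = -0.816497

-0.816497  (= −√(2/3))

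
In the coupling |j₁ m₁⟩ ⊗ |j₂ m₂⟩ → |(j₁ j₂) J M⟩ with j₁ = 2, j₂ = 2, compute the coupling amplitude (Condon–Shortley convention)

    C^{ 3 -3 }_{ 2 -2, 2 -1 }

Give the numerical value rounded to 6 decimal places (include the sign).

-0.707107

√[7·1!3!3!/8! · 0!4!1!3!0!6!] = √(648)
  +(−1)^1/∏(1,0,3,0,0,3)! = -1/36  (running -1/36)
⟨..|..⟩ = √(648)·(-1/36) = -0.707107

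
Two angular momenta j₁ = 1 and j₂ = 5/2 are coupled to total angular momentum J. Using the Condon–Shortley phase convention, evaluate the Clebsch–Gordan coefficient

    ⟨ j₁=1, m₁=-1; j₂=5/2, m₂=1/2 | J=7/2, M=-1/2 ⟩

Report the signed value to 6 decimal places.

+0.534522  (= +√(2/7))

√[8·0!2!5!/8! · 0!2!3!2!3!4!] = √(1152/7)
  +(−1)^0/∏(0,0,2,3,0,2)! = 1/24  (running 1/24)
⟨..|..⟩ = √(1152/7)·(1/24) = +0.534522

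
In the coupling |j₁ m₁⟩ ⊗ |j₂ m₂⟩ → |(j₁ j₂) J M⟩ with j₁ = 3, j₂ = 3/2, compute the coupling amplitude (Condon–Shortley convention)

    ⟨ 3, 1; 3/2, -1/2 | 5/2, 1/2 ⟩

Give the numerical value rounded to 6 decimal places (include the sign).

triangle: 2!×4!×1!/8! = 48/40320
(j±m)!: 4!×2!×1!×2!×3!×2! = 1152
prefactor² = (2J+1)×Δ×N² = 288/35
  k=0: +1/(0!×2!×2!×1!×2!×0!) = 1/8
  k=1: −1/(1!×1!×1!×0!×3!×1!) = -1/6
Σ = -1/24  ⇒  CG² = 288/35×(-1/24)² = 1/70
CG = −√(1/70) = -0.119523

−√(1/70) ≈ -0.119523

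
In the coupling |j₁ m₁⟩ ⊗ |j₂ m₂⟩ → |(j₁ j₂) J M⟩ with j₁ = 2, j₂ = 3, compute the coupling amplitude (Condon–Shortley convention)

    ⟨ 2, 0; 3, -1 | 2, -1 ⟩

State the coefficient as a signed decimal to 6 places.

√[5·3!1!3!/8! · 2!2!2!4!1!3!] = √(36/7)
  +(−1)^1/∏(1,2,1,1,0,2)! = -1/4  (running -1/4)
  +(−1)^2/∏(2,1,0,0,1,3)! = 1/12  (running -1/6)
⟨..|..⟩ = √(36/7)·(-1/6) = -0.377964

−√(1/7) = -0.377964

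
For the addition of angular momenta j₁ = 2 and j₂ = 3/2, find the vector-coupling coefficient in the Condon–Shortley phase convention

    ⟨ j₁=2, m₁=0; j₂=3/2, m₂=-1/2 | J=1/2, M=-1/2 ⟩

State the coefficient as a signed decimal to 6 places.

−√(1/5) = -0.447214

triangle: 3!*1!*0!/5! = 6/120
(j±m)!: 2!*2!*1!*2!*0!*1! = 8
prefactor² = (2J+1)*Δ*N² = 4/5
  k=1: −1/(1!*2!*1!*0!*0!*0!) = -1/2
Σ = -1/2  ⇒  CG² = 4/5*(-1/2)² = 1/5
CG = −√(1/5) = -0.447214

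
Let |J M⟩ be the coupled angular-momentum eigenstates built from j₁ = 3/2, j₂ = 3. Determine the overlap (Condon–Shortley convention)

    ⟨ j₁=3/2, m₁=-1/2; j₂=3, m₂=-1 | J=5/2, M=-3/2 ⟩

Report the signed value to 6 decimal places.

-0.591608  (= −√(7/20))

j₁+j₂−J=2  J+j₁−j₂=1  J−j₁+j₂=4  j₁+j₂+J+1=8
(j₁±m₁, j₂±m₂, J±M) = (1,2,2,4,1,4)
P² = 576/35
sum k=1..2:
  [1] −1/6 = -1/6
  [2] +1/48 = 1/48
S = -7/48
C² = P²·S² = 7/20 ; C = -0.591608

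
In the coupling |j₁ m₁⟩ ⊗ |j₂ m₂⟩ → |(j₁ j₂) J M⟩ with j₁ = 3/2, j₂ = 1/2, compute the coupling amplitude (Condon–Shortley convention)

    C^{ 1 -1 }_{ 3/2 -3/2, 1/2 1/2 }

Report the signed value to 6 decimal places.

triangle: 1!·2!·0!/4! = 2/24
(j±m)!: 0!·3!·1!·0!·0!·2! = 12
prefactor² = (2J+1)·Δ·N² = 3
  k=1: −1/(1!·0!·2!·0!·0!·0!) = -1/2
Σ = -1/2  ⇒  CG² = 3·(-1/2)² = 3/4
CG = −√(3/4) = -0.866025

-0.866025  (= −√(3/4))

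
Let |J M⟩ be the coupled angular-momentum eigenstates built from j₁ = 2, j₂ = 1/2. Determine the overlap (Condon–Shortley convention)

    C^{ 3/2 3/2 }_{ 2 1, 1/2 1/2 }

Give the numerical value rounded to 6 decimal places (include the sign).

-0.447214  (= −√(1/5))

√[4·1!3!0!/5! · 3!1!1!0!3!0!] = √(36/5)
  +(−1)^1/∏(1,0,0,0,3,0)! = -1/6  (running -1/6)
⟨..|..⟩ = √(36/5)·(-1/6) = -0.447214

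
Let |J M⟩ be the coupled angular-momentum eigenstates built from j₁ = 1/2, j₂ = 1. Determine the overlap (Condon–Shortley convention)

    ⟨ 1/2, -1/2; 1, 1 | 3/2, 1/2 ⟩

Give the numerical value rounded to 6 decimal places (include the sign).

+0.577350  (= +√(1/3))

√[4·0!1!2!/4! · 0!1!2!0!2!1!] = √(4/3)
  +(−1)^0/∏(0,0,1,2,0,0)! = 1/2  (running 1/2)
⟨..|..⟩ = √(4/3)·(1/2) = +0.577350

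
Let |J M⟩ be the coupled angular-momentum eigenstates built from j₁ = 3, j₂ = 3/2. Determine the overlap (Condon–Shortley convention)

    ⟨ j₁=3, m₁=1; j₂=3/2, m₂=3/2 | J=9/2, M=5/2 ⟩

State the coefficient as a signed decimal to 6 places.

triangle: 0!×6!×3!/10! = 4320/3628800
(j±m)!: 4!×2!×3!×0!×7!×2! = 2903040
prefactor² = (2J+1)×Δ×N² = 34560
  k=0: +1/(0!×0!×2!×3!×4!×0!) = 1/288
Σ = 1/288  ⇒  CG² = 34560×1/288² = 5/12
CG = +√(5/12) = +0.645497

+0.645497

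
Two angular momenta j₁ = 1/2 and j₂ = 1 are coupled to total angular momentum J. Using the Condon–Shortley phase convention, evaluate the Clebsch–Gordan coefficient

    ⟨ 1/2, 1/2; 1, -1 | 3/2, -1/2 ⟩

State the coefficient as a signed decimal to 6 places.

√[4·0!1!2!/4! · 1!0!0!2!1!2!] = √(4/3)
  +(−1)^0/∏(0,0,0,0,1,2)! = 1/2  (running 1/2)
⟨..|..⟩ = √(4/3)·(1/2) = +0.577350

+0.577350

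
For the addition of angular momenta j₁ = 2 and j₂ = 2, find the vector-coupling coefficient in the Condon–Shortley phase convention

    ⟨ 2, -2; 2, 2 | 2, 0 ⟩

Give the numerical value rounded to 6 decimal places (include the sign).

√[5·2!2!2!/7! · 0!4!4!0!2!2!] = √(128/7)
  +(−1)^2/∏(2,0,2,2,0,0)! = 1/8  (running 1/8)
⟨..|..⟩ = √(128/7)·(1/8) = +0.534522

+√(2/7) = +0.534522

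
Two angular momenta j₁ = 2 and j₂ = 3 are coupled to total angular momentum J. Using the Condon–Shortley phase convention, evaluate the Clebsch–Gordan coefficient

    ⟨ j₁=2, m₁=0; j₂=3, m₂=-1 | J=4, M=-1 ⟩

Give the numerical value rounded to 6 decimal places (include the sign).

+√(3/28) ≈ +0.327327

j₁+j₂−J=1  J+j₁−j₂=3  J−j₁+j₂=5  j₁+j₂+J+1=10
(j₁±m₁, j₂±m₂, J±M) = (2,2,2,4,3,5)
P² = 1728/7
sum k=0..1:
  [0] +1/24 = 1/24
  [1] −1/48 = -1/48
S = 1/48
C² = P²·S² = 3/28 ; C = +0.327327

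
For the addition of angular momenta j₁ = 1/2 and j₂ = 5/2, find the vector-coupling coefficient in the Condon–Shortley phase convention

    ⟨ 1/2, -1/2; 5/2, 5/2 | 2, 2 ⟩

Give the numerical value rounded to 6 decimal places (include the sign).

−√(5/6) = -0.912871

j₁+j₂−J=1  J+j₁−j₂=0  J−j₁+j₂=4  j₁+j₂+J+1=6
(j₁±m₁, j₂±m₂, J±M) = (0,1,5,0,4,0)
P² = 480
sum k=1..1:
  [1] −1/24 = -1/24
S = -1/24
C² = P²·S² = 5/6 ; C = -0.912871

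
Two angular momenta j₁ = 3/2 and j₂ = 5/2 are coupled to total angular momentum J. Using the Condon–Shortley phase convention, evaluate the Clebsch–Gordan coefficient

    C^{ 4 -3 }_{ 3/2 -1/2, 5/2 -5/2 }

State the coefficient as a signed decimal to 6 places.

+√(3/8) ≈ +0.612372

√[9·0!3!5!/9! · 1!2!0!5!1!7!] = √(21600)
  +(−1)^0/∏(0,0,2,0,1,5)! = 1/240  (running 1/240)
⟨..|..⟩ = √(21600)·(1/240) = +0.612372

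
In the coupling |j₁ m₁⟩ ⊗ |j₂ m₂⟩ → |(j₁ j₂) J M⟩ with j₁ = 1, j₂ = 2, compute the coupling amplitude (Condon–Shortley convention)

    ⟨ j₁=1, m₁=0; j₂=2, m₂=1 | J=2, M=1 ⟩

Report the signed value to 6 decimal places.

j₁+j₂−J=1  J+j₁−j₂=1  J−j₁+j₂=3  j₁+j₂+J+1=6
(j₁±m₁, j₂±m₂, J±M) = (1,1,3,1,3,1)
P² = 3/2
sum k=0..1:
  [0] +1/6 = 1/6
  [1] −1/2 = -1/2
S = -1/3
C² = P²·S² = 1/6 ; C = -0.408248

−√(1/6) ≈ -0.408248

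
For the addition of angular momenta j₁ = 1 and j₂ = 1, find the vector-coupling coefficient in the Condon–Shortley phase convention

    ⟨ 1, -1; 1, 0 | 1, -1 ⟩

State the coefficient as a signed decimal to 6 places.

-0.707107

√[3·1!1!1!/4! · 0!2!1!1!0!2!] = √(1/2)
  +(−1)^1/∏(1,0,1,0,0,1)! = -1  (running -1)
⟨..|..⟩ = √(1/2)·(-1) = -0.707107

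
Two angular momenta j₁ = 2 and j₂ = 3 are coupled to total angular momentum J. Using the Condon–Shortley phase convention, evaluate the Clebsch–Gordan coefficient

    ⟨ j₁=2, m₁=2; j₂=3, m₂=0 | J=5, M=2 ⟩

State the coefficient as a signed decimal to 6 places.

j₁+j₂−J=0  J+j₁−j₂=4  J−j₁+j₂=6  j₁+j₂+J+1=11
(j₁±m₁, j₂±m₂, J±M) = (4,0,3,3,7,3)
P² = 124416
sum k=0..0:
  [0] +1/864 = 1/864
S = 1/864
C² = P²·S² = 1/6 ; C = +0.408248

+√(1/6) ≈ +0.408248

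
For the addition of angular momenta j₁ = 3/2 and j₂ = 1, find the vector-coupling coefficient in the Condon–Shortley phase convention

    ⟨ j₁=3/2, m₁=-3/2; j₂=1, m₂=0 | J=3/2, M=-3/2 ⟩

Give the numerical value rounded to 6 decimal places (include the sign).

-0.774597

√[4·1!2!1!/5! · 0!3!1!1!0!3!] = √(12/5)
  +(−1)^1/∏(1,0,2,0,0,1)! = -1/2  (running -1/2)
⟨..|..⟩ = √(12/5)·(-1/2) = -0.774597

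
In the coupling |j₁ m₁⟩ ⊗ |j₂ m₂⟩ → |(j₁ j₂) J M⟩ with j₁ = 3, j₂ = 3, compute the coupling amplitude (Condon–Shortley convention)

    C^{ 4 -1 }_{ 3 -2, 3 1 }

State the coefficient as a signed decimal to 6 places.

+0.455842  (= +√(16/77))

j₁+j₂−J=2  J+j₁−j₂=4  J−j₁+j₂=4  j₁+j₂+J+1=11
(j₁±m₁, j₂±m₂, J±M) = (1,5,4,2,3,5)
P² = 82944/77
sum k=1..2:
  [1] −1/144 = -1/144
  [2] +1/48 = 1/48
S = 1/72
C² = P²·S² = 16/77 ; C = +0.455842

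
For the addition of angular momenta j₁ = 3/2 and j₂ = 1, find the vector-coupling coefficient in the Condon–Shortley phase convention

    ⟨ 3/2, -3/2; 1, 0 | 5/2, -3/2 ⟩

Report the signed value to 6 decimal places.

+√(2/5) = +0.632456

√[6·0!3!2!/6! · 0!3!1!1!1!4!] = √(72/5)
  +(−1)^0/∏(0,0,3,1,0,1)! = 1/6  (running 1/6)
⟨..|..⟩ = √(72/5)·(1/6) = +0.632456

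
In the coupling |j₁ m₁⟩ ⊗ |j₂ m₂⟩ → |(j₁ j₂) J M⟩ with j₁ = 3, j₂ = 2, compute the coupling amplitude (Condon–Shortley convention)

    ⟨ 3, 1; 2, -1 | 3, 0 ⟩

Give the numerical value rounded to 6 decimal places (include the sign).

+√(1/30) = +0.182574

√[7·2!4!2!/9! · 4!2!1!3!3!3!] = √(96/5)
  +(−1)^0/∏(0,2,2,1,2,1)! = 1/8  (running 1/8)
  +(−1)^1/∏(1,1,1,0,3,2)! = -1/12  (running 1/24)
⟨..|..⟩ = √(96/5)·(1/24) = +0.182574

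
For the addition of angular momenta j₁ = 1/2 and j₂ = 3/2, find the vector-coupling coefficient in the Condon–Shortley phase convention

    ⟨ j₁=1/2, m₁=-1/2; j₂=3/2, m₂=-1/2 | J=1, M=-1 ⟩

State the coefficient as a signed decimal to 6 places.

-0.500000  (= −√(1/4))

triangle: 1!*0!*2!/4! = 2/24
(j±m)!: 0!*1!*1!*2!*0!*2! = 4
prefactor² = (2J+1)*Δ*N² = 1
  k=1: −1/(1!*0!*0!*0!*0!*2!) = -1/2
Σ = -1/2  ⇒  CG² = 1*(-1/2)² = 1/4
CG = −√(1/4) = -0.500000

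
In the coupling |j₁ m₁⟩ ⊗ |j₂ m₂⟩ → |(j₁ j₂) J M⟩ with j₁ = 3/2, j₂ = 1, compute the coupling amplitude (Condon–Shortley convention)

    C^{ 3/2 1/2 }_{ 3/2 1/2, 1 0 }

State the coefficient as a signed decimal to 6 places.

+√(1/15) = +0.258199

j₁+j₂−J=1  J+j₁−j₂=2  J−j₁+j₂=1  j₁+j₂+J+1=5
(j₁±m₁, j₂±m₂, J±M) = (2,1,1,1,2,1)
P² = 4/15
sum k=0..1:
  [0] +1/1 = 1
  [1] −1/2 = -1/2
S = 1/2
C² = P²·S² = 1/15 ; C = +0.258199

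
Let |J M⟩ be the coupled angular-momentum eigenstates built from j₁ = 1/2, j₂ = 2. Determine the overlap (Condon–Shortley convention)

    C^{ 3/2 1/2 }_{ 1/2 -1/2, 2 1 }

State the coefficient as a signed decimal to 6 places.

triangle: 1!·0!·3!/5! = 6/120
(j±m)!: 0!·1!·3!·1!·2!·1! = 12
prefactor² = (2J+1)·Δ·N² = 12/5
  k=1: −1/(1!·0!·0!·2!·0!·1!) = -1/2
Σ = -1/2  ⇒  CG² = 12/5·(-1/2)² = 3/5
CG = −√(3/5) = -0.774597

−√(3/5) ≈ -0.774597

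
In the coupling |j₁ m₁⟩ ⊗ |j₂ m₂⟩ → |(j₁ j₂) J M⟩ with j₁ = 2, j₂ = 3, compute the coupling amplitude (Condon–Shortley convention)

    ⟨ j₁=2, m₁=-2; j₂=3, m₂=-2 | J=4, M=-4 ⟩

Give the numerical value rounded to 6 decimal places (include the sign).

triangle: 1!·3!·5!/10! = 720/3628800
(j±m)!: 0!·4!·1!·5!·0!·8! = 116121600
prefactor² = (2J+1)·Δ·N² = 207360
  k=1: −1/(1!·0!·3!·0!·0!·5!) = -1/720
Σ = -1/720  ⇒  CG² = 207360·(-1/720)² = 2/5
CG = −√(2/5) = -0.632456

-0.632456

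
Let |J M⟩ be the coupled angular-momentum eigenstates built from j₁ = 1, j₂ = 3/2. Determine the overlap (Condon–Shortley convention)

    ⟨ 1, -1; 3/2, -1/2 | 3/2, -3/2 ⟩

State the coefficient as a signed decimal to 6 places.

triangle: 1!×1!×2!/5! = 2/120
(j±m)!: 0!×2!×1!×2!×0!×3! = 24
prefactor² = (2J+1)×Δ×N² = 8/5
  k=1: −1/(1!×0!×1!×0!×0!×2!) = -1/2
Σ = -1/2  ⇒  CG² = 8/5×(-1/2)² = 2/5
CG = −√(2/5) = -0.632456

−√(2/5) = -0.632456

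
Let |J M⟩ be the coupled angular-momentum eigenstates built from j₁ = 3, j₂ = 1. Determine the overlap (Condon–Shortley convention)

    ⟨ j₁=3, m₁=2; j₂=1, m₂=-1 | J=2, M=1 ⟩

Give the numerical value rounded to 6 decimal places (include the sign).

+0.690066

√[5·2!4!0!/7! · 5!1!0!2!3!1!] = √(480/7)
  +(−1)^0/∏(0,2,1,0,3,0)! = 1/12  (running 1/12)
⟨..|..⟩ = √(480/7)·(1/12) = +0.690066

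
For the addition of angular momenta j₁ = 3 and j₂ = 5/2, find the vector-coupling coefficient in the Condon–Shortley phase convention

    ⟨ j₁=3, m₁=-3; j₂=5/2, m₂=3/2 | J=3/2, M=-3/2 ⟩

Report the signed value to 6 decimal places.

+√(3/14) = +0.462910

triangle: 4!*2!*1!/8! = 48/40320
(j±m)!: 0!*6!*4!*1!*0!*3! = 103680
prefactor² = (2J+1)*Δ*N² = 3456/7
  k=4: +1/(4!*0!*2!*0!*0!*1!) = 1/48
Σ = 1/48  ⇒  CG² = 3456/7*1/48² = 3/14
CG = +√(3/14) = +0.462910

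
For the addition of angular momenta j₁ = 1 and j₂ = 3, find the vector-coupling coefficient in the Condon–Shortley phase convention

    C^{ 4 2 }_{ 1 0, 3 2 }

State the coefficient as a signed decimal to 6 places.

√[9·0!2!6!/9! · 1!1!5!1!6!2!] = √(43200/7)
  +(−1)^0/∏(0,0,1,5,1,1)! = 1/120  (running 1/120)
⟨..|..⟩ = √(43200/7)·(1/120) = +0.654654

+√(3/7) ≈ +0.654654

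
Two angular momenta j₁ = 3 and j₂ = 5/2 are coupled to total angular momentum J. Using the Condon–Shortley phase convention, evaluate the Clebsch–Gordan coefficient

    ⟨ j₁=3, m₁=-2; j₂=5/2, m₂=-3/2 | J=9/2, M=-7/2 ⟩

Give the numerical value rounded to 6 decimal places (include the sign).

triangle: 1!×5!×4!/11! = 2880/39916800
(j±m)!: 1!×5!×1!×4!×1!×8! = 116121600
prefactor² = (2J+1)×Δ×N² = 921600/11
  k=0: +1/(0!×1!×5!×1!×0!×3!) = 1/720
  k=1: −1/(1!×0!×4!×0!×1!×4!) = -1/576
Σ = -1/2880  ⇒  CG² = 921600/11×(-1/2880)² = 1/99
CG = −√(1/99) = -0.100504

−√(1/99) ≈ -0.100504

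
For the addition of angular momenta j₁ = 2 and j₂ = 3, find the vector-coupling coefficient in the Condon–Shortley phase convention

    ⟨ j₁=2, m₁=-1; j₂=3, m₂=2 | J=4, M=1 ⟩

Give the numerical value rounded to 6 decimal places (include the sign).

j₁+j₂−J=1  J+j₁−j₂=3  J−j₁+j₂=5  j₁+j₂+J+1=10
(j₁±m₁, j₂±m₂, J±M) = (1,3,5,1,5,3)
P² = 6480/7
sum k=0..1:
  [0] +1/720 = 1/720
  [1] −1/48 = -1/48
S = -7/360
C² = P²·S² = 7/20 ; C = -0.591608

-0.591608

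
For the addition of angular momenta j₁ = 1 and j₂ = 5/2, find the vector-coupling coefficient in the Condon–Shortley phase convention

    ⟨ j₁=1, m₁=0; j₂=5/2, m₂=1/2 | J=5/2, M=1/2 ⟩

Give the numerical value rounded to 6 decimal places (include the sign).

-0.169031  (= −√(1/35))

j₁+j₂−J=1  J+j₁−j₂=1  J−j₁+j₂=4  j₁+j₂+J+1=7
(j₁±m₁, j₂±m₂, J±M) = (1,1,3,2,3,2)
P² = 144/35
sum k=0..1:
  [0] +1/6 = 1/6
  [1] −1/4 = -1/4
S = -1/12
C² = P²·S² = 1/35 ; C = -0.169031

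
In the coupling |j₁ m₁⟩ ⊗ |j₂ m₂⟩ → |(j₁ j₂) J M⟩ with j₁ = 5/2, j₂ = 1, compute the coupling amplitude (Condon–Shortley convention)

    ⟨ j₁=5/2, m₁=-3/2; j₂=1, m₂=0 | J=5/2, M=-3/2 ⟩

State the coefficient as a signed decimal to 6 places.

√[6·1!4!1!/7! · 1!4!1!1!1!4!] = √(576/35)
  +(−1)^0/∏(0,1,4,1,0,0)! = 1/24  (running 1/24)
  +(−1)^1/∏(1,0,3,0,1,1)! = -1/6  (running -1/8)
⟨..|..⟩ = √(576/35)·(-1/8) = -0.507093

-0.507093  (= −√(9/35))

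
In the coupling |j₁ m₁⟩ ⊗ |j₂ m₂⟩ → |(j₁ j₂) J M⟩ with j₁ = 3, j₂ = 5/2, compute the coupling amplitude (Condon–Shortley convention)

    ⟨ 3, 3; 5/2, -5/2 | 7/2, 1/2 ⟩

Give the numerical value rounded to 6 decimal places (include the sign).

j₁+j₂−J=2  J+j₁−j₂=4  J−j₁+j₂=3  j₁+j₂+J+1=10
(j₁±m₁, j₂±m₂, J±M) = (6,0,0,5,4,3)
P² = 55296/7
sum k=0..0:
  [0] +1/288 = 1/288
S = 1/288
C² = P²·S² = 2/21 ; C = +0.308607

+0.308607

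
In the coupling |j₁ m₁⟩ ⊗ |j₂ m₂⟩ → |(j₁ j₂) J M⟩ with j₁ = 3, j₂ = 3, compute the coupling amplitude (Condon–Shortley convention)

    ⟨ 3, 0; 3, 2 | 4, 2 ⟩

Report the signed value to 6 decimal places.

√[9·2!4!4!/11! · 3!3!5!1!6!2!] = √(124416/77)
  +(−1)^1/∏(1,1,2,4,2,0)! = -1/96  (running -1/96)
  +(−1)^2/∏(2,0,1,3,3,1)! = 1/72  (running 1/288)
⟨..|..⟩ = √(124416/77)·(1/288) = +0.139573

+0.139573  (= +√(3/154))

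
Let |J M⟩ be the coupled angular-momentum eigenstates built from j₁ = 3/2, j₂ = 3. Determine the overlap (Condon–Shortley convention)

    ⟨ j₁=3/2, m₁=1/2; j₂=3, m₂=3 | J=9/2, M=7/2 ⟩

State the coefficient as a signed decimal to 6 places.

j₁+j₂−J=0  J+j₁−j₂=3  J−j₁+j₂=6  j₁+j₂+J+1=10
(j₁±m₁, j₂±m₂, J±M) = (2,1,6,0,8,1)
P² = 691200
sum k=0..0:
  [0] +1/1440 = 1/1440
S = 1/1440
C² = P²·S² = 1/3 ; C = +0.577350

+0.577350  (= +√(1/3))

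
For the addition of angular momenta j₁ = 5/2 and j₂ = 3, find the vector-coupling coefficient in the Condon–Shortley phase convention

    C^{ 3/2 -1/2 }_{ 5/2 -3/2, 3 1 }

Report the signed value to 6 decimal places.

-0.483046  (= −√(7/30))

j₁+j₂−J=4  J+j₁−j₂=1  J−j₁+j₂=2  j₁+j₂+J+1=8
(j₁±m₁, j₂±m₂, J±M) = (1,4,4,2,1,2)
P² = 384/35
sum k=3..4:
  [3] −1/6 = -1/6
  [4] +1/48 = 1/48
S = -7/48
C² = P²·S² = 7/30 ; C = -0.483046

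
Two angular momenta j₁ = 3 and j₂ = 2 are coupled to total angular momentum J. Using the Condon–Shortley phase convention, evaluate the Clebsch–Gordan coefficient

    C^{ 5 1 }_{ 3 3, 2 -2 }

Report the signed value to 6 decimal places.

+√(1/210) ≈ +0.069007

j₁+j₂−J=0  J+j₁−j₂=6  J−j₁+j₂=4  j₁+j₂+J+1=11
(j₁±m₁, j₂±m₂, J±M) = (6,0,0,4,6,4)
P² = 9953280/7
sum k=0..0:
  [0] +1/17280 = 1/17280
S = 1/17280
C² = P²·S² = 1/210 ; C = +0.069007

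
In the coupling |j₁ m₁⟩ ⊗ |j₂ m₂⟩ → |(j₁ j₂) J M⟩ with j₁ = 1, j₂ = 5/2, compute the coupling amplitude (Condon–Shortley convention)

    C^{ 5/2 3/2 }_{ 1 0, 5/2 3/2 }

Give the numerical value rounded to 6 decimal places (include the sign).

√[6·1!1!4!/7! · 1!1!4!1!4!1!] = √(576/35)
  +(−1)^0/∏(0,1,1,4,0,0)! = 1/24  (running 1/24)
  +(−1)^1/∏(1,0,0,3,1,1)! = -1/6  (running -1/8)
⟨..|..⟩ = √(576/35)·(-1/8) = -0.507093

−√(9/35) = -0.507093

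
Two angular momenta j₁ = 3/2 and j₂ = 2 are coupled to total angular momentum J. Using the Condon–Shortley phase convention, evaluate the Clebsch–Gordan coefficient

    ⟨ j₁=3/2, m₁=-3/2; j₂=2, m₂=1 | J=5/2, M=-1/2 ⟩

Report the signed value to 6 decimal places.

j₁+j₂−J=1  J+j₁−j₂=2  J−j₁+j₂=3  j₁+j₂+J+1=7
(j₁±m₁, j₂±m₂, J±M) = (0,3,3,1,2,3)
P² = 216/35
sum k=1..1:
  [1] −1/4 = -1/4
S = -1/4
C² = P²·S² = 27/70 ; C = -0.621059

-0.621059  (= −√(27/70))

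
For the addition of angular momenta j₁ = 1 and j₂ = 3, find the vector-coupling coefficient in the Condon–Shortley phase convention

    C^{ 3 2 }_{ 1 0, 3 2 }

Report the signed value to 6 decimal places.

j₁+j₂−J=1  J+j₁−j₂=1  J−j₁+j₂=5  j₁+j₂+J+1=8
(j₁±m₁, j₂±m₂, J±M) = (1,1,5,1,5,1)
P² = 300
sum k=0..1:
  [0] +1/120 = 1/120
  [1] −1/24 = -1/24
S = -1/30
C² = P²·S² = 1/3 ; C = -0.577350

-0.577350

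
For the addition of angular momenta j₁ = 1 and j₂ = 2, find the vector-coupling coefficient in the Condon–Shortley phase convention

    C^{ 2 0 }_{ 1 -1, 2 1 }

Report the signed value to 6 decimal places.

−√(1/2) ≈ -0.707107

triangle: 1!·1!·3!/6! = 6/720
(j±m)!: 0!·2!·3!·1!·2!·2! = 48
prefactor² = (2J+1)·Δ·N² = 2
  k=1: −1/(1!·0!·1!·2!·0!·1!) = -1/2
Σ = -1/2  ⇒  CG² = 2·(-1/2)² = 1/2
CG = −√(1/2) = -0.707107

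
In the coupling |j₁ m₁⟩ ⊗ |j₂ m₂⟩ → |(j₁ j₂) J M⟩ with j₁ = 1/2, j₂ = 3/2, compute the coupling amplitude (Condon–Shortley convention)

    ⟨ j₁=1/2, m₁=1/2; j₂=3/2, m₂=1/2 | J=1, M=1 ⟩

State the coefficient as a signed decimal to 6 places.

j₁+j₂−J=1  J+j₁−j₂=0  J−j₁+j₂=2  j₁+j₂+J+1=4
(j₁±m₁, j₂±m₂, J±M) = (1,0,2,1,2,0)
P² = 1
sum k=0..0:
  [0] +1/2 = 1/2
S = 1/2
C² = P²·S² = 1/4 ; C = +0.500000

+√(1/4) = +0.500000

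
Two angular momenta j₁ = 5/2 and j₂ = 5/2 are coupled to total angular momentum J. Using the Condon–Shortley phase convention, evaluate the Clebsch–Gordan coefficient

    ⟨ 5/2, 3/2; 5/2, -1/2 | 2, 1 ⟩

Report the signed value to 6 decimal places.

−√(1/7) = -0.377964

j₁+j₂−J=3  J+j₁−j₂=2  J−j₁+j₂=2  j₁+j₂+J+1=8
(j₁±m₁, j₂±m₂, J±M) = (4,1,2,3,3,1)
P² = 36/7
sum k=0..1:
  [0] +1/12 = 1/12
  [1] −1/4 = -1/4
S = -1/6
C² = P²·S² = 1/7 ; C = -0.377964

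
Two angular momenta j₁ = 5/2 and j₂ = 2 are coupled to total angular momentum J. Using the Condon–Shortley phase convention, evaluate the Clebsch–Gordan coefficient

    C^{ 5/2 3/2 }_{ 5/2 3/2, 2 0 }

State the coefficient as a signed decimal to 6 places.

√[6·2!3!2!/8! · 4!1!2!2!4!1!] = √(288/35)
  +(−1)^0/∏(0,2,1,2,2,0)! = 1/8  (running 1/8)
  +(−1)^1/∏(1,1,0,1,3,1)! = -1/6  (running -1/24)
⟨..|..⟩ = √(288/35)·(-1/24) = -0.119523

-0.119523  (= −√(1/70))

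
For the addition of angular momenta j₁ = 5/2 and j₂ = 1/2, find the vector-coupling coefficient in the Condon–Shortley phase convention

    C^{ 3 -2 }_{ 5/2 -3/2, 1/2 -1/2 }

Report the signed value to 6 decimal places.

triangle: 0!×5!×1!/7! = 120/5040
(j±m)!: 1!×4!×0!×1!×1!×5! = 2880
prefactor² = (2J+1)×Δ×N² = 480
  k=0: +1/(0!×0!×4!×0!×1!×1!) = 1/24
Σ = 1/24  ⇒  CG² = 480×1/24² = 5/6
CG = +√(5/6) = +0.912871

+√(5/6) ≈ +0.912871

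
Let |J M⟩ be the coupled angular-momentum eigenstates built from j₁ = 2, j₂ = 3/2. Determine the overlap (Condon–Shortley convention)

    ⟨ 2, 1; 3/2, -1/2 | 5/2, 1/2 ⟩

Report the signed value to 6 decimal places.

triangle: 1!×3!×2!/7! = 12/5040
(j±m)!: 3!×1!×1!×2!×3!×2! = 144
prefactor² = (2J+1)×Δ×N² = 72/35
  k=0: +1/(0!×1!×1!×1!×2!×1!) = 1/2
  k=1: −1/(1!×0!×0!×0!×3!×2!) = -1/12
Σ = 5/12  ⇒  CG² = 72/35×5/12² = 5/14
CG = +√(5/14) = +0.597614

+√(5/14) = +0.597614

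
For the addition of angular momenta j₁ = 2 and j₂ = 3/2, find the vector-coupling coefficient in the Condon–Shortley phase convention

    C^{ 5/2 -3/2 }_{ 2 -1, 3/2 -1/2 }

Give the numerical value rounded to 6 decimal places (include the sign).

√[6·1!3!2!/7! · 1!3!1!2!1!4!] = √(144/35)
  +(−1)^0/∏(0,1,3,1,0,1)! = 1/6  (running 1/6)
  +(−1)^1/∏(1,0,2,0,1,2)! = -1/4  (running -1/12)
⟨..|..⟩ = √(144/35)·(-1/12) = -0.169031

−√(1/35) = -0.169031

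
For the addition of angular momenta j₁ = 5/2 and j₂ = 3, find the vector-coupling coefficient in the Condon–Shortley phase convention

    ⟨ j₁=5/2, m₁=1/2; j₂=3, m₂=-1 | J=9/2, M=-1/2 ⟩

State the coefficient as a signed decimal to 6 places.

+√(160/693) ≈ +0.480500

√[10·1!4!5!/11! · 3!2!2!4!4!5!] = √(92160/77)
  +(−1)^0/∏(0,1,2,2,2,3)! = 1/48  (running 1/48)
  +(−1)^1/∏(1,0,1,1,3,4)! = -1/144  (running 1/72)
⟨..|..⟩ = √(92160/77)·(1/72) = +0.480500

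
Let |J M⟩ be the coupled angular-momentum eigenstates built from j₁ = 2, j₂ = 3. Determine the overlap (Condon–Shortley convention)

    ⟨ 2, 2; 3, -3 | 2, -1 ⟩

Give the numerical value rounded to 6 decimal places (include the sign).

√[5·3!1!3!/8! · 4!0!0!6!1!3!] = √(3240/7)
  +(−1)^0/∏(0,3,0,0,1,3)! = 1/36  (running 1/36)
⟨..|..⟩ = √(3240/7)·(1/36) = +0.597614

+√(5/14) = +0.597614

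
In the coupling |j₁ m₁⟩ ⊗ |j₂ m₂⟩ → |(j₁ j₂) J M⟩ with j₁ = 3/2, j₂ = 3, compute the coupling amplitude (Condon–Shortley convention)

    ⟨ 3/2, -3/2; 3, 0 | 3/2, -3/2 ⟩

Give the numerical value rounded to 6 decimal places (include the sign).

-0.169031  (= −√(1/35))

√[4·3!0!3!/7! · 0!3!3!3!0!3!] = √(1296/35)
  +(−1)^3/∏(3,0,0,0,0,3)! = -1/36  (running -1/36)
⟨..|..⟩ = √(1296/35)·(-1/36) = -0.169031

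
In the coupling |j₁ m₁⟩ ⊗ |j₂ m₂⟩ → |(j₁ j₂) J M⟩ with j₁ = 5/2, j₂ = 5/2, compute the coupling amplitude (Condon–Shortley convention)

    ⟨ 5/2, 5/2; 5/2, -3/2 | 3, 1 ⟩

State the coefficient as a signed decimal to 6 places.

+0.577350

j₁+j₂−J=2  J+j₁−j₂=3  J−j₁+j₂=3  j₁+j₂+J+1=9
(j₁±m₁, j₂±m₂, J±M) = (5,0,1,4,4,2)
P² = 192
sum k=0..0:
  [0] +1/24 = 1/24
S = 1/24
C² = P²·S² = 1/3 ; C = +0.577350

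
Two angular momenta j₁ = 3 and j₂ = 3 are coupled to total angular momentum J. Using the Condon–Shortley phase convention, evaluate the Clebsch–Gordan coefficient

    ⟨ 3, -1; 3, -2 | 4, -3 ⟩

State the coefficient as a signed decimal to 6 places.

−√(1/11) ≈ -0.301511

triangle: 2!×4!×4!/11! = 1152/39916800
(j±m)!: 2!×4!×1!×5!×1!×7! = 29030400
prefactor² = (2J+1)×Δ×N² = 82944/11
  k=0: +1/(0!×2!×4!×1!×0!×3!) = 1/288
  k=1: −1/(1!×1!×3!×0!×1!×4!) = -1/144
Σ = -1/288  ⇒  CG² = 82944/11×(-1/288)² = 1/11
CG = −√(1/11) = -0.301511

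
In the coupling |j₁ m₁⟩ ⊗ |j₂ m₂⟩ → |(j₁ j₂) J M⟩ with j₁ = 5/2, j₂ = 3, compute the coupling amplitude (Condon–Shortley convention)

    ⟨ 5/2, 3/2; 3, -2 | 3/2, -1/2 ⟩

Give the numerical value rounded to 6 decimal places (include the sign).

-0.218218

triangle: 4!·1!·2!/8! = 48/40320
(j±m)!: 4!·1!·1!·5!·1!·2! = 5760
prefactor² = (2J+1)·Δ·N² = 192/7
  k=0: +1/(0!·4!·1!·1!·0!·1!) = 1/24
  k=1: −1/(1!·3!·0!·0!·1!·2!) = -1/12
Σ = -1/24  ⇒  CG² = 192/7·(-1/24)² = 1/21
CG = −√(1/21) = -0.218218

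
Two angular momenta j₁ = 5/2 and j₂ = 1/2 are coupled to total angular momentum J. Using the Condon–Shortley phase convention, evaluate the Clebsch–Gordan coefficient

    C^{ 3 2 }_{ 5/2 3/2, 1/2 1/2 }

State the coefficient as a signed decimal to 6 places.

+√(5/6) ≈ +0.912871

j₁+j₂−J=0  J+j₁−j₂=5  J−j₁+j₂=1  j₁+j₂+J+1=7
(j₁±m₁, j₂±m₂, J±M) = (4,1,1,0,5,1)
P² = 480
sum k=0..0:
  [0] +1/24 = 1/24
S = 1/24
C² = P²·S² = 5/6 ; C = +0.912871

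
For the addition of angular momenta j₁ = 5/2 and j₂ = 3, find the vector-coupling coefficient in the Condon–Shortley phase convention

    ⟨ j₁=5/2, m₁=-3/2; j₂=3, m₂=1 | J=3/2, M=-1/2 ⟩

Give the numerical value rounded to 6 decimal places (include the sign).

−√(7/30) = -0.483046

√[4·4!1!2!/8! · 1!4!4!2!1!2!] = √(384/35)
  +(−1)^3/∏(3,1,1,1,0,1)! = -1/6  (running -1/6)
  +(−1)^4/∏(4,0,0,0,1,2)! = 1/48  (running -7/48)
⟨..|..⟩ = √(384/35)·(-7/48) = -0.483046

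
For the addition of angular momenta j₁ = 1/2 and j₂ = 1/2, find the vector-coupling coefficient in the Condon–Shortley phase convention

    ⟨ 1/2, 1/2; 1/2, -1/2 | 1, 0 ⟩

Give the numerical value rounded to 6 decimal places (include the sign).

√[3·0!1!1!/3! · 1!0!0!1!1!1!] = √(1/2)
  +(−1)^0/∏(0,0,0,0,1,1)! = 1  (running 1)
⟨..|..⟩ = √(1/2)·(1) = +0.707107

+√(1/2) = +0.707107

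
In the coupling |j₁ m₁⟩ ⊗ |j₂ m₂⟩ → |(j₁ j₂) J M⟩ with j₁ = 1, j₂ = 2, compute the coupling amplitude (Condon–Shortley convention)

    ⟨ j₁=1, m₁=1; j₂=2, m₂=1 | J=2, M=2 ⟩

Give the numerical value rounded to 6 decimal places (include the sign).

√[5·1!1!3!/6! · 2!0!3!1!4!0!] = √(12)
  +(−1)^0/∏(0,1,0,3,1,0)! = 1/6  (running 1/6)
⟨..|..⟩ = √(12)·(1/6) = +0.577350

+√(1/3) ≈ +0.577350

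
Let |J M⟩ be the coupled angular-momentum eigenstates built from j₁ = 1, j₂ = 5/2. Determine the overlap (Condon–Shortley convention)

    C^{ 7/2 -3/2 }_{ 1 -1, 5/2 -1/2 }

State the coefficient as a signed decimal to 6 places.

+0.690066

triangle: 0!×2!×5!/8! = 240/40320
(j±m)!: 0!×2!×2!×3!×2!×5! = 5760
prefactor² = (2J+1)×Δ×N² = 1920/7
  k=0: +1/(0!×0!×2!×2!×0!×3!) = 1/24
Σ = 1/24  ⇒  CG² = 1920/7×1/24² = 10/21
CG = +√(10/21) = +0.690066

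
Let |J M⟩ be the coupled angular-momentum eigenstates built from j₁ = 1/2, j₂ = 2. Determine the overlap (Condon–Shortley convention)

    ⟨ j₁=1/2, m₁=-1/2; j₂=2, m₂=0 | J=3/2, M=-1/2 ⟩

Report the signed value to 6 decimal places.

−√(2/5) = -0.632456

j₁+j₂−J=1  J+j₁−j₂=0  J−j₁+j₂=3  j₁+j₂+J+1=5
(j₁±m₁, j₂±m₂, J±M) = (0,1,2,2,1,2)
P² = 8/5
sum k=1..1:
  [1] −1/2 = -1/2
S = -1/2
C² = P²·S² = 2/5 ; C = -0.632456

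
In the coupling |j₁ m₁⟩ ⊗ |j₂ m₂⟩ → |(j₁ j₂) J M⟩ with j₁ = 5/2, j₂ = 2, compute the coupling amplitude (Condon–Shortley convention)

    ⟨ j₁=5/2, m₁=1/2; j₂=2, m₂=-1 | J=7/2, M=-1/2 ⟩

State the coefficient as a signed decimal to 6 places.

triangle: 1!·4!·3!/9! = 144/362880
(j±m)!: 3!·2!·1!·3!·3!·4! = 10368
prefactor² = (2J+1)·Δ·N² = 1152/35
  k=0: +1/(0!·1!·2!·1!·2!·2!) = 1/8
  k=1: −1/(1!·0!·1!·0!·3!·3!) = -1/36
Σ = 7/72  ⇒  CG² = 1152/35·7/72² = 14/45
CG = +√(14/45) = +0.557773

+√(14/45) ≈ +0.557773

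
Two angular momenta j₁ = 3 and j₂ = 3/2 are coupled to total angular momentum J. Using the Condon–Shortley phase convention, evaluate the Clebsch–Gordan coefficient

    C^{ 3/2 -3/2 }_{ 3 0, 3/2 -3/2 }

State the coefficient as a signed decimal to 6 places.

j₁+j₂−J=3  J+j₁−j₂=3  J−j₁+j₂=0  j₁+j₂+J+1=7
(j₁±m₁, j₂±m₂, J±M) = (3,3,0,3,0,3)
P² = 1296/35
sum k=0..0:
  [0] +1/36 = 1/36
S = 1/36
C² = P²·S² = 1/35 ; C = +0.169031

+0.169031  (= +√(1/35))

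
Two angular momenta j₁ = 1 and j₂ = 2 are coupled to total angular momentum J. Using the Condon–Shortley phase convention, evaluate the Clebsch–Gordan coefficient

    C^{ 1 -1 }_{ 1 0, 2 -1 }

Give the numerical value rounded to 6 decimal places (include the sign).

−√(3/10) ≈ -0.547723

j₁+j₂−J=2  J+j₁−j₂=0  J−j₁+j₂=2  j₁+j₂+J+1=5
(j₁±m₁, j₂±m₂, J±M) = (1,1,1,3,0,2)
P² = 6/5
sum k=1..1:
  [1] −1/2 = -1/2
S = -1/2
C² = P²·S² = 3/10 ; C = -0.547723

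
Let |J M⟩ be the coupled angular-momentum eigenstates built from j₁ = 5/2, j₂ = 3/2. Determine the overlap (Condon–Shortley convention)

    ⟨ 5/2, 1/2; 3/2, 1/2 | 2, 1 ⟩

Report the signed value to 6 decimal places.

−√(25/84) = -0.545545

√[5·2!3!1!/7! · 3!2!2!1!3!1!] = √(12/7)
  +(−1)^1/∏(1,1,1,1,2,0)! = -1/2  (running -1/2)
  +(−1)^2/∏(2,0,0,0,3,1)! = 1/12  (running -5/12)
⟨..|..⟩ = √(12/7)·(-5/12) = -0.545545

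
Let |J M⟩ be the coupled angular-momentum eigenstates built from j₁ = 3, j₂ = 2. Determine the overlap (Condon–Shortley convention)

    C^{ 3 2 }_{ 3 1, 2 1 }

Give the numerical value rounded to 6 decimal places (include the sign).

√[7·2!4!2!/9! · 4!2!3!1!5!1!] = √(64)
  +(−1)^1/∏(1,1,1,2,3,0)! = -1/12  (running -1/12)
  +(−1)^2/∏(2,0,0,1,4,1)! = 1/48  (running -1/16)
⟨..|..⟩ = √(64)·(-1/16) = -0.500000

−√(1/4) ≈ -0.500000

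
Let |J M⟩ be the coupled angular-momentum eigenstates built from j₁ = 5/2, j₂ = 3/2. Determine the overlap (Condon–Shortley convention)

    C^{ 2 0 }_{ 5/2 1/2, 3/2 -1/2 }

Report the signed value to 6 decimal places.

−√(1/14) = -0.267261

triangle: 2!·3!·1!/7! = 12/5040
(j±m)!: 3!·2!·1!·2!·2!·2! = 96
prefactor² = (2J+1)·Δ·N² = 8/7
  k=0: +1/(0!·2!·2!·1!·1!·0!) = 1/4
  k=1: −1/(1!·1!·1!·0!·2!·1!) = -1/2
Σ = -1/4  ⇒  CG² = 8/7·(-1/4)² = 1/14
CG = −√(1/14) = -0.267261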